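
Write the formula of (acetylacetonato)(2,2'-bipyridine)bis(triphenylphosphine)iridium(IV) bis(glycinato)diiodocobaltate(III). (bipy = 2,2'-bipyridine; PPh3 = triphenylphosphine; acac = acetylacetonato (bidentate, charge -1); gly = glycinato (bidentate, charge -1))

Cation [Ir…]: ligand charges -1, Ir(IV) ⇒ ion charge 3+.
Anion [Co…]: ligand charges -4, Co(III) ⇒ ion charge 1−.

[Ir(acac)(bipy)(PPh3)2][Co(gly)2I2]3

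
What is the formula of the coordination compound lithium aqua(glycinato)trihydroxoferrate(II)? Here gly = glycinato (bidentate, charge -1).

Ligands: 3 hydroxo (OH, -1), 1 aqua (H2O, neutral), 1 glycinato (gly, -1). Ligand charge sum = -4.
With Fe in oxidation state +2, the complex ion is [Fe...]^2−.
Charge balance with lithium (+1) requires 1 complex ion per 2 lithium.

Li2[Fe(gly)(H2O)(OH)3]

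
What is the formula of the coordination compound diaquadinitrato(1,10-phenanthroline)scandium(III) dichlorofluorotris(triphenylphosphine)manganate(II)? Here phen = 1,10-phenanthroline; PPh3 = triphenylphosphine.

Cation [Sc…]: ligand charges -2, Sc(III) ⇒ ion charge 1+.
Anion [Mn…]: ligand charges -3, Mn(II) ⇒ ion charge 1−.
One 1+ cation balances one 1− anion.

[Sc(H2O)2(NO3)2(phen)][MnCl2F(PPh3)3]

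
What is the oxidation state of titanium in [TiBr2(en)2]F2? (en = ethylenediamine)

+4

2 fluoride outside the brackets (-1 each) → the complex ion is 2+.
Ligand charges: 2×Br = -2; 2×en neutral; sum -2.
Ti + (-2) = 2+ ⇒ Ti is +4.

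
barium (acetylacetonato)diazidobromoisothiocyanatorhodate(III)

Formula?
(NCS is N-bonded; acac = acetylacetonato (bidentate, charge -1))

Ba[Rh(acac)Br(N3)2(NCS)]

Ligands: 1 isothiocyanato (NCS, -1), 2 azido (N3, -1), 1 bromo (Br, -1), 1 acetylacetonato (acac, -1). Ligand charge sum = -5.
Charge balance with barium (+2) requires 1 complex ion per 1 barium.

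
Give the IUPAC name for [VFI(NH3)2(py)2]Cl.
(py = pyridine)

The 1 chloride counter-ion carries a total charge of -1, so each complex ion is 1+.
Ligand charges: 1×iodo (-1 each), 2×ammine (neutral), 2×pyridine (neutral), 1×fluoro (-1 each); total -2. So V + (-2) = 1+, giving V = +3.
Ligands are named alphabetically: ammine before fluoro before iodo before pyridine.

diamminefluoroiodobis(pyridine)vanadium(III) chloride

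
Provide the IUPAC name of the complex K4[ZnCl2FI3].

potassium dichlorofluorotriiodozincate(II)

The 4 potassium counter-ions carry a total charge of +4, so each complex ion is 4−.
Ligand charges: 3×iodo (-1 each), 2×chloro (-1 each), 1×fluoro (-1 each); total -6. So Zn + (-6) = 4−, giving Zn = +2.
The complex ion is anionic, so zinc takes the -ate form zincate(II).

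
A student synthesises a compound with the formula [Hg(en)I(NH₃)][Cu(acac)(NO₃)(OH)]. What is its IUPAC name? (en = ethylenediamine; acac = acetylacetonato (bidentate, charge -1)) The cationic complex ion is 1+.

Both ions are complex: the cation is named first with the plain metal name, the anion second with the -ate form; each ion's ligands are alphabetised independently.
The complex cation is given as 1+; its ligand charges sum to -1, so Hg = +2.
A 1:1 salt means the anion carries the equal and opposite charge, 1−.
Anion: ligand charges sum to -3; for the ion to be 1−, Cu = +2.

ammine(ethylenediamine)iodomercury(II) (acetylacetonato)hydroxonitratocuprate(II)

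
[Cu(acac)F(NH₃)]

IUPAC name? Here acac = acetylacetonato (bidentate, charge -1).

(acetylacetonato)amminefluorocopper(II)

There is no counter-ion, so the complex is neutral overall.
Ligand charges: 1×acetylacetonato (-1 each), 1×ammine (neutral), 1×fluoro (-1 each); total -2. So Cu + (-2) = 0, giving Cu = +2.
Ligands are named alphabetically: acetylacetonato before ammine before fluoro.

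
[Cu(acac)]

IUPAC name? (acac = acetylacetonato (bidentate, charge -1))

There is no counter-ion, so the complex is neutral overall.
Ligand charges: 1×acetylacetonato (-1 each); total -1. So Cu + (-1) = 0, giving Cu = +1.

(acetylacetonato)copper(I)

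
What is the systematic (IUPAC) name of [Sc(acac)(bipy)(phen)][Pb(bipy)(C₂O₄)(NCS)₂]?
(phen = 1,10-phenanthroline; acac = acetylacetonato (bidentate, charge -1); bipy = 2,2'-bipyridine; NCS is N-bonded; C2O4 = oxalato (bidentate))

Scandium is always +3 in its complexes; the cation's ligand charges sum to -1, so the complex cation is 2+.
A 1:1 salt means the anion carries the equal and opposite charge, 2−.
Anion: ligand charges sum to -4; for the ion to be 2−, Pb = +2.

(acetylacetonato)(2,2'-bipyridine)(1,10-phenanthroline)scandium(III) (2,2'-bipyridine)diisothiocyanatooxalatoplumbate(II)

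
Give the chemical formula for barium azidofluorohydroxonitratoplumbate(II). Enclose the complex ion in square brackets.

Ligands: 1 nitrato (NO3, -1), 1 fluoro (F, -1), 1 hydroxo (OH, -1), 1 azido (N3, -1). Ligand charge sum = -4.
With Pb in oxidation state +2, the complex ion is [Pb...]^2−.
Charge balance with barium (+2) requires 1 complex ion per 1 barium.

Ba[PbF(N3)(NO3)(OH)]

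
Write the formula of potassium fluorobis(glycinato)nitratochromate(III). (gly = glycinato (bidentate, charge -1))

Ligands: 1 fluoro (F, -1), 2 glycinato (gly, -1), 1 nitrato (NO3, -1). Ligand charge sum = -4.
With Cr in oxidation state +3, the complex ion is [Cr...]^1−.
Charge balance with potassium (+1) requires 1 complex ion per 1 potassium.

K[CrF(gly)2(NO3)]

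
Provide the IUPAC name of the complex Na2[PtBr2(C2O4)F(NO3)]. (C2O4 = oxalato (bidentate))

sodium dibromofluoronitratooxalatoplatinate(IV)

The 2 sodium counter-ions carry a total charge of +2, so each complex ion is 2−.
Ligand charges: 2×bromo (-1 each), 1×oxalato (-2 each), 1×nitrato (-1 each), 1×fluoro (-1 each); total -6. So Pt + (-6) = 2−, giving Pt = +4.
Ligands are named alphabetically: bromo before fluoro before nitrato before oxalato.
The complex ion is anionic, so platinum takes the -ate form platinate(IV).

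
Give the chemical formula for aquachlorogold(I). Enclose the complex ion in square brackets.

[AuCl(H2O)]

Ligands: 1 aqua (H2O, neutral), 1 chloro (Cl, -1). Ligand charge sum = -1.
With Au in oxidation state +1, the complex ion is [Au...].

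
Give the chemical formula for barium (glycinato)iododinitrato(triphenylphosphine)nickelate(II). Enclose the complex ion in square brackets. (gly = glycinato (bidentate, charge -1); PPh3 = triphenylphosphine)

Ligands: 1 glycinato (gly, -1), 2 nitrato (NO3, -1), 1 iodo (I, -1), 1 triphenylphosphine (PPh3, neutral). Ligand charge sum = -4.
With Ni in oxidation state +2, the complex ion is [Ni...]^2−.
Charge balance with barium (+2) requires 1 complex ion per 1 barium.

Ba[Ni(gly)I(NO3)2(PPh3)]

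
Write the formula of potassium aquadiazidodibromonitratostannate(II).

K3[SnBr2(H2O)(N3)2(NO3)]

Ligands: 1 nitrato (NO3, -1), 2 bromo (Br, -1), 1 aqua (H2O, neutral), 2 azido (N3, -1). Ligand charge sum = -5.
With Sn in oxidation state +2, the complex ion is [Sn...]^3−.
Charge balance with potassium (+1) requires 1 complex ion per 3 potassium.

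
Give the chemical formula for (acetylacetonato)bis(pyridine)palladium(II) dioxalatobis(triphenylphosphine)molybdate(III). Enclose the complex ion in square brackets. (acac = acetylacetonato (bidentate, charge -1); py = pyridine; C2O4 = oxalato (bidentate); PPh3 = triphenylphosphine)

[Pd(acac)(py)2][Mo(C2O4)2(PPh3)2]

Cation [Pd…]: ligand charges -1, Pd(II) ⇒ ion charge 1+.
Anion [Mo…]: ligand charges -4, Mo(III) ⇒ ion charge 1−.
One 1+ cation balances one 1− anion.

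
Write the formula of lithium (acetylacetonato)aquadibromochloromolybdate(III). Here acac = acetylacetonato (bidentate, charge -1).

Li[Mo(acac)Br2Cl(H2O)]

Ligands: 1 chloro (Cl, -1), 1 acetylacetonato (acac, -1), 1 aqua (H2O, neutral), 2 bromo (Br, -1). Ligand charge sum = -4.
With Mo in oxidation state +3, the complex ion is [Mo...]^1−.
Charge balance with lithium (+1) requires 1 complex ion per 1 lithium.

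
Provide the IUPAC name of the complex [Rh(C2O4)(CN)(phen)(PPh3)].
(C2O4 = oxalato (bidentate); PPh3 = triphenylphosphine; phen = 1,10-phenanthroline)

There is no counter-ion, so the complex is neutral overall.
Ligand charges: 1×oxalato (-2 each), 1×triphenylphosphine (neutral), 1×cyano (-1 each), 1×1,10-phenanthroline (neutral); total -3. So Rh + (-3) = 0, giving Rh = +3.
Ligands are named alphabetically: cyano before oxalato before phenanthroline before triphenylphosphine.

cyanooxalato(1,10-phenanthroline)(triphenylphosphine)rhodium(III)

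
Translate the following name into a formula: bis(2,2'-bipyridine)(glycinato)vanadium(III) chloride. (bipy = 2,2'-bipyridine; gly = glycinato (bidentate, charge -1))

Ligands: 2 2,2'-bipyridine (bipy, neutral), 1 glycinato (gly, -1). Ligand charge sum = -1.
With V in oxidation state +3, the complex ion is [V...]^2+.
Charge balance with chloride (-1) requires 1 complex ion per 2 chloride.

[V(bipy)2(gly)]Cl2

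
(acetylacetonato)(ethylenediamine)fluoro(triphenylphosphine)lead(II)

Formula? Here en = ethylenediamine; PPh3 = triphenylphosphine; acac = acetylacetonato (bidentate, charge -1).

Ligands: 1 ethylenediamine (en, neutral), 1 triphenylphosphine (PPh3, neutral), 1 fluoro (F, -1), 1 acetylacetonato (acac, -1). Ligand charge sum = -2.
With Pb in oxidation state +2, the complex ion is [Pb...].

[Pb(acac)(en)F(PPh3)]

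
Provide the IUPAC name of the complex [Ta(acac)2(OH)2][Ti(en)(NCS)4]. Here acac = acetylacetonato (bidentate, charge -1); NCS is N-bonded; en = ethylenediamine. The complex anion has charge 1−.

The complex anion is given as 1−; its ligand charges sum to -4, so Ti = +3.
A 1:1 salt means the cation carries the equal and opposite charge, 1+.
Cation: ligand charges sum to -4; for the ion to be 1+, Ta = +5.

bis(acetylacetonato)dihydroxotantalum(V) (ethylenediamine)tetraisothiocyanatotitanate(III)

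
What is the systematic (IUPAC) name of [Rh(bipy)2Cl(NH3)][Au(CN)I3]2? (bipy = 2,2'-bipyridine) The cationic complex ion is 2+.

amminebis(2,2'-bipyridine)chlororhodium(III) cyanotriiodoaurate(III)

Both ions are complex: the cation is named first with the plain metal name, the anion second with the -ate form; each ion's ligands are alphabetised independently.
The complex cation is given as 2+; its ligand charges sum to -1, so Rh = +3.
With 2 anions per cation, each anion must be 2/2 = 1−.
Anion: ligand charges sum to -4; for the ion to be 1−, Au = +3.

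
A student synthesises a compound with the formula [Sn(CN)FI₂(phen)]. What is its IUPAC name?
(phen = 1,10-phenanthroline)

There is no counter-ion, so the complex is neutral overall.
Ligand charges: 1×fluoro (-1 each), 1×cyano (-1 each), 1×1,10-phenanthroline (neutral), 2×iodo (-1 each); total -4. So Sn + (-4) = 0, giving Sn = +4.
Ligands are named alphabetically: cyano before fluoro before iodo before phenanthroline.

cyanofluorodiiodo(1,10-phenanthroline)tin(IV)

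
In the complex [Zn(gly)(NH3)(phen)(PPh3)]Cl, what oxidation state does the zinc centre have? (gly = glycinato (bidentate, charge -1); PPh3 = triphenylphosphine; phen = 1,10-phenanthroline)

1 chloride outside the brackets (-1 each) → the complex ion is 1+.
Ligand charges: 1×NH3 neutral; 1×gly = -1; 1×PPh3 neutral; 1×phen neutral; sum -1.
Zn + (-1) = 1+ ⇒ Zn is +2.

+2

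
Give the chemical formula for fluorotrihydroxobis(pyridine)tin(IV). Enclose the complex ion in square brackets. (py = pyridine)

[SnF(OH)3(py)2]

Ligands: 3 hydroxo (OH, -1), 2 pyridine (py, neutral), 1 fluoro (F, -1). Ligand charge sum = -4.
With Sn in oxidation state +4, the complex ion is [Sn...].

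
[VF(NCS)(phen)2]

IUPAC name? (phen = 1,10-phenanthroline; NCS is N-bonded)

fluoroisothiocyanatobis(1,10-phenanthroline)vanadium(II)

There is no counter-ion, so the complex is neutral overall.
Ligand charges: 2×1,10-phenanthroline (neutral), 1×isothiocyanato (-1 each), 1×fluoro (-1 each); total -2. So V + (-2) = 0, giving V = +2.
Ligands are named alphabetically: fluoro before isothiocyanato before phenanthroline.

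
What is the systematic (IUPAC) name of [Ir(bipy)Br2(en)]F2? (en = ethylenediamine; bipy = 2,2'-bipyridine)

The 2 fluoride counter-ions carry a total charge of -2, so each complex ion is 2+.
Ligand charges: 2×bromo (-1 each), 1×ethylenediamine (neutral), 1×2,2'-bipyridine (neutral); total -2. So Ir + (-2) = 2+, giving Ir = +4.
Ligands are named alphabetically: bipyridine before bromo before ethylenediamine.

(2,2'-bipyridine)dibromo(ethylenediamine)iridium(IV) fluoride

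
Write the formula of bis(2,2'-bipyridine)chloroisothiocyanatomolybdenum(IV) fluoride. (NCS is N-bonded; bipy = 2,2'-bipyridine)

[Mo(bipy)2Cl(NCS)]F2

Ligands: 1 isothiocyanato (NCS, -1), 2 2,2'-bipyridine (bipy, neutral), 1 chloro (Cl, -1). Ligand charge sum = -2.
With Mo in oxidation state +4, the complex ion is [Mo...]^2+.
Charge balance with fluoride (-1) requires 1 complex ion per 2 fluoride.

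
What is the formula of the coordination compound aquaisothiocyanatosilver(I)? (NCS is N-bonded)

[Ag(H2O)(NCS)]

Ligands: 1 aqua (H2O, neutral), 1 isothiocyanato (NCS, -1). Ligand charge sum = -1.
With Ag in oxidation state +1, the complex ion is [Ag...].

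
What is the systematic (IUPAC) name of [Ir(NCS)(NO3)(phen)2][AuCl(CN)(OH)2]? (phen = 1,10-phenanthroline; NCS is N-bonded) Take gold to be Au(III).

Both ions are complex: the cation is named first with the plain metal name, the anion second with the -ate form; each ion's ligands are alphabetised independently.
Au is given as +3; the anion's ligand charges sum to -4, so the complex anion is 1−.
A 1:1 salt means the cation carries the equal and opposite charge, 1+.
Cation: ligand charges sum to -2; for the ion to be 1+, Ir = +3.

isothiocyanatonitratobis(1,10-phenanthroline)iridium(III) chlorocyanodihydroxoaurate(III)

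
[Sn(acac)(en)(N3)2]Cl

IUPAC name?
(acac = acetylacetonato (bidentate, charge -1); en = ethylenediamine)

(acetylacetonato)diazido(ethylenediamine)tin(IV) chloride

The 1 chloride counter-ion carries a total charge of -1, so each complex ion is 1+.
Ligand charges: 2×azido (-1 each), 1×acetylacetonato (-1 each), 1×ethylenediamine (neutral); total -3. So Sn + (-3) = 1+, giving Sn = +4.
Ligands are named alphabetically: acetylacetonato before azido before ethylenediamine.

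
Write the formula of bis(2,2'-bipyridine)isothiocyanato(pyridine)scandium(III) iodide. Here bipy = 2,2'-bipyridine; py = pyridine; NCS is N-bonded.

Ligands: 2 2,2'-bipyridine (bipy, neutral), 1 pyridine (py, neutral), 1 isothiocyanato (NCS, -1). Ligand charge sum = -1.
With Sc in oxidation state +3, the complex ion is [Sc...]^2+.
Charge balance with iodide (-1) requires 1 complex ion per 2 iodide.

[Sc(bipy)2(NCS)(py)]I2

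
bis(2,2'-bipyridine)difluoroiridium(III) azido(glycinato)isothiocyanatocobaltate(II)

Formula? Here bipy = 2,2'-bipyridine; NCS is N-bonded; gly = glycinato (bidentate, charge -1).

Cation [Ir…]: ligand charges -2, Ir(III) ⇒ ion charge 1+.
Anion [Co…]: ligand charges -3, Co(II) ⇒ ion charge 1−.
One 1+ cation balances one 1− anion.

[Ir(bipy)2F2][Co(gly)(N3)(NCS)]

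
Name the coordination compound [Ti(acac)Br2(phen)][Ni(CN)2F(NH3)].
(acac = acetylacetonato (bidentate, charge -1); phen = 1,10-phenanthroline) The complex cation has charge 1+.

Both ions are complex: the cation is named first with the plain metal name, the anion second with the -ate form; each ion's ligands are alphabetised independently.
The complex cation is given as 1+; its ligand charges sum to -3, so Ti = +4.
A 1:1 salt means the anion carries the equal and opposite charge, 1−.
Anion: ligand charges sum to -3; for the ion to be 1−, Ni = +2.

(acetylacetonato)dibromo(1,10-phenanthroline)titanium(IV) amminedicyanofluoronickelate(II)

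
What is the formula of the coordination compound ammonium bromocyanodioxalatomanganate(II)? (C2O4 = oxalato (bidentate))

(NH4)4[MnBr(C2O4)2(CN)]

Ligands: 1 bromo (Br, -1), 2 oxalato (C2O4, -2), 1 cyano (CN, -1). Ligand charge sum = -6.
With Mn in oxidation state +2, the complex ion is [Mn...]^4−.
Charge balance with ammonium (+1) requires 1 complex ion per 4 ammonium.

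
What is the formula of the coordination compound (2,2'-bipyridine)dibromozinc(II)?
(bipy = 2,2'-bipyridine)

Ligands: 2 bromo (Br, -1), 1 2,2'-bipyridine (bipy, neutral). Ligand charge sum = -2.
With Zn in oxidation state +2, the complex ion is [Zn...].

[Zn(bipy)Br2]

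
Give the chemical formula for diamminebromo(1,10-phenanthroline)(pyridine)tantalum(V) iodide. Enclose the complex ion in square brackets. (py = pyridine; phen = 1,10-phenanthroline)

[TaBr(NH3)2(phen)(py)]I4

Ligands: 1 bromo (Br, -1), 1 pyridine (py, neutral), 1 1,10-phenanthroline (phen, neutral), 2 ammine (NH3, neutral). Ligand charge sum = -1.
Charge balance with iodide (-1) requires 1 complex ion per 4 iodide.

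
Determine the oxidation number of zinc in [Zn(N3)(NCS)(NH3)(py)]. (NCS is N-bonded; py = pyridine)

+2

No counter-ion: the bracketed complex is neutral.
Ligand charges: 1×NCS = -1; 1×py neutral; 1×NH3 neutral; 1×N3 = -1; sum -2.
Zn + (-2) = 0 ⇒ Zn is +2.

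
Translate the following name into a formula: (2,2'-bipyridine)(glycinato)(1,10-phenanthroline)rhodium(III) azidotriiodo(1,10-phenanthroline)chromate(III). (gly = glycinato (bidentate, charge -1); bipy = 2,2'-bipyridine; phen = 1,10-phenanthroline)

Cation [Rh…]: ligand charges -1, Rh(III) ⇒ ion charge 2+.
Anion [Cr…]: ligand charges -4, Cr(III) ⇒ ion charge 1−.
One 2+ cation requires 2 of the 1− anion.

[Rh(bipy)(gly)(phen)][CrI3(N3)(phen)]2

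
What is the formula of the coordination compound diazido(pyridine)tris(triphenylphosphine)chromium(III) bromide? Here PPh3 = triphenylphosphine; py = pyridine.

Ligands: 3 triphenylphosphine (PPh3, neutral), 1 pyridine (py, neutral), 2 azido (N3, -1). Ligand charge sum = -2.
With Cr in oxidation state +3, the complex ion is [Cr...]^1+.
Charge balance with bromide (-1) requires 1 complex ion per 1 bromide.

[Cr(N3)2(PPh3)3(py)]Br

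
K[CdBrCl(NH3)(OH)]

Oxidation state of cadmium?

+2

1 potassium outside the brackets (+1 each) → the complex ion is 1−.
Ligand charges: 1×Br = -1; 1×NH3 neutral; 1×OH = -1; 1×Cl = -1; sum -3.
Cd + (-3) = 1− ⇒ Cd is +2.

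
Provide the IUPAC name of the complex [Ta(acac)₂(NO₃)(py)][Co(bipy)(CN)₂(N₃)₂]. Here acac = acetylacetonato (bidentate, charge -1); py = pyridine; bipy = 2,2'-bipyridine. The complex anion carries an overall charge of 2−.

bis(acetylacetonato)nitrato(pyridine)tantalum(V) diazido(2,2'-bipyridine)dicyanocobaltate(II)

Both ions are complex: the cation is named first with the plain metal name, the anion second with the -ate form; each ion's ligands are alphabetised independently.
The complex anion is given as 2−; its ligand charges sum to -4, so Co = +2.
A 1:1 salt means the cation carries the equal and opposite charge, 2+.
Cation: ligand charges sum to -3; for the ion to be 2+, Ta = +5.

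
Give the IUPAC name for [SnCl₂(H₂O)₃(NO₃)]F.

The 1 fluoride counter-ion carries a total charge of -1, so each complex ion is 1+.
Ligand charges: 3×aqua (neutral), 1×nitrato (-1 each), 2×chloro (-1 each); total -3. So Sn + (-3) = 1+, giving Sn = +4.
Ligands are named alphabetically: aqua before chloro before nitrato.

triaquadichloronitratotin(IV) fluoride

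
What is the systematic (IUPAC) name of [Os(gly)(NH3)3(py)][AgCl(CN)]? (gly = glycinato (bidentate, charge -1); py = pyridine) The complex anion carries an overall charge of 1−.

Both ions are complex: the cation is named first with the plain metal name, the anion second with the -ate form; each ion's ligands are alphabetised independently.
The complex anion is given as 1−; its ligand charges sum to -2, so Ag = +1.
A 1:1 salt means the cation carries the equal and opposite charge, 1+.
Cation: ligand charges sum to -1; for the ion to be 1+, Os = +2.

triammine(glycinato)(pyridine)osmium(II) chlorocyanoargentate(I)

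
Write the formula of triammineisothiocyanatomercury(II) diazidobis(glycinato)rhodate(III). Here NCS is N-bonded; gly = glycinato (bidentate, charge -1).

Cation [Hg…]: ligand charges -1, Hg(II) ⇒ ion charge 1+.
Anion [Rh…]: ligand charges -4, Rh(III) ⇒ ion charge 1−.
One 1+ cation balances one 1− anion.

[Hg(NCS)(NH3)3][Rh(gly)2(N3)2]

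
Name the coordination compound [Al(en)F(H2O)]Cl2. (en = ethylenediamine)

The 2 chloride counter-ions carry a total charge of -2, so each complex ion is 2+.
Ligand charges: 1×aqua (neutral), 1×ethylenediamine (neutral), 1×fluoro (-1 each); total -1. So Al + (-1) = 2+, giving Al = +3.
Ligands are named alphabetically: aqua before ethylenediamine before fluoro.

aqua(ethylenediamine)fluoroaluminium(III) chloride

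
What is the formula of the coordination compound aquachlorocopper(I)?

Ligands: 1 aqua (H2O, neutral), 1 chloro (Cl, -1). Ligand charge sum = -1.
With Cu in oxidation state +1, the complex ion is [Cu...].

[CuCl(H2O)]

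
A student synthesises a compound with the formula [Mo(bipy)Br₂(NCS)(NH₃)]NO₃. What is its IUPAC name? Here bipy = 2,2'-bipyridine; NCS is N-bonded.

ammine(2,2'-bipyridine)dibromoisothiocyanatomolybdenum(IV) nitrate

The 1 nitrate counter-ion carries a total charge of -1, so each complex ion is 1+.
Ligand charges: 1×ammine (neutral), 1×2,2'-bipyridine (neutral), 1×isothiocyanato (-1 each), 2×bromo (-1 each); total -3. So Mo + (-3) = 1+, giving Mo = +4.
Ligands are named alphabetically: ammine before bipyridine before bromo before isothiocyanato.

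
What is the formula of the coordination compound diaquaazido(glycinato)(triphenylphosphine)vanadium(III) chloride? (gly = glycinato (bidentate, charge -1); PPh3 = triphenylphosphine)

Ligands: 1 glycinato (gly, -1), 1 azido (N3, -1), 1 triphenylphosphine (PPh3, neutral), 2 aqua (H2O, neutral). Ligand charge sum = -2.
Charge balance with chloride (-1) requires 1 complex ion per 1 chloride.

[V(gly)(H2O)2(N3)(PPh3)]Cl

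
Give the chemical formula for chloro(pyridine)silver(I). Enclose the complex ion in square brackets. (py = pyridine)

Ligands: 1 chloro (Cl, -1), 1 pyridine (py, neutral). Ligand charge sum = -1.
With Ag in oxidation state +1, the complex ion is [Ag...].

[AgCl(py)]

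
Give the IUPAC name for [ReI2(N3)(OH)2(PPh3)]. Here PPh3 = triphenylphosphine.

There is no counter-ion, so the complex is neutral overall.
Ligand charges: 1×triphenylphosphine (neutral), 2×hydroxo (-1 each), 2×iodo (-1 each), 1×azido (-1 each); total -5. So Re + (-5) = 0, giving Re = +5.
Ligands are named alphabetically: azido before hydroxo before iodo before triphenylphosphine.

azidodihydroxodiiodo(triphenylphosphine)rhenium(V)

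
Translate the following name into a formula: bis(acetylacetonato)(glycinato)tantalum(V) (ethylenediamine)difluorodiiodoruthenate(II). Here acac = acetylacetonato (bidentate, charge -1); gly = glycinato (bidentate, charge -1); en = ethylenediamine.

Cation [Ta…]: ligand charges -3, Ta(V) ⇒ ion charge 2+.
Anion [Ru…]: ligand charges -4, Ru(II) ⇒ ion charge 2−.
One 2+ cation balances one 2− anion.

[Ta(acac)2(gly)][Ru(en)F2I2]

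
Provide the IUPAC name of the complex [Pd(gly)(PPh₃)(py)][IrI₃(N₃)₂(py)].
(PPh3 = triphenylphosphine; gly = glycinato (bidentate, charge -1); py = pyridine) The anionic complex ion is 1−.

(glycinato)(pyridine)(triphenylphosphine)palladium(II) diazidotriiodo(pyridine)iridate(IV)

The complex anion is given as 1−; its ligand charges sum to -5, so Ir = +4.
A 1:1 salt means the cation carries the equal and opposite charge, 1+.
Cation: ligand charges sum to -1; for the ion to be 1+, Pd = +2.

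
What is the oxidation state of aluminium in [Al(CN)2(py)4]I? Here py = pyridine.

1 iodide outside the brackets (-1 each) → the complex ion is 1+.
Ligand charges: 2×CN = -2; 4×py neutral; sum -2.
Al + (-2) = 1+ ⇒ Al is +3.

+3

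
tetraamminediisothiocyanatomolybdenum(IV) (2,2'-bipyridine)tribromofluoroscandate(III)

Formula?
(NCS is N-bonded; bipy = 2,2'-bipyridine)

[Mo(NCS)2(NH3)4][Sc(bipy)Br3F]2

Cation [Mo…]: ligand charges -2, Mo(IV) ⇒ ion charge 2+.
Anion [Sc…]: ligand charges -4, Sc(III) ⇒ ion charge 1−.
One 2+ cation requires 2 of the 1− anion.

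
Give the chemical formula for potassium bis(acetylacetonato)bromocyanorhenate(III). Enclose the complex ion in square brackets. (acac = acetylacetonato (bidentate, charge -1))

Ligands: 1 bromo (Br, -1), 2 acetylacetonato (acac, -1), 1 cyano (CN, -1). Ligand charge sum = -4.
With Re in oxidation state +3, the complex ion is [Re...]^1−.
Charge balance with potassium (+1) requires 1 complex ion per 1 potassium.

K[Re(acac)2Br(CN)]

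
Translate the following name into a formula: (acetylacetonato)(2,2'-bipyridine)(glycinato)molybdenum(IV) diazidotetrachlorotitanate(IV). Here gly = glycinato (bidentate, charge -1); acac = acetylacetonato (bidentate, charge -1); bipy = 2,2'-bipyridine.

Cation [Mo…]: ligand charges -2, Mo(IV) ⇒ ion charge 2+.
Anion [Ti…]: ligand charges -6, Ti(IV) ⇒ ion charge 2−.
One 2+ cation balances one 2− anion.

[Mo(acac)(bipy)(gly)][TiCl4(N3)2]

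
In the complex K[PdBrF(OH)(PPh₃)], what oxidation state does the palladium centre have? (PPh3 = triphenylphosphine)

+2

1 potassium outside the brackets (+1 each) → the complex ion is 1−.
Ligand charges: 1×F = -1; 1×OH = -1; 1×PPh3 neutral; 1×Br = -1; sum -3.
Pd + (-3) = 1− ⇒ Pd is +2.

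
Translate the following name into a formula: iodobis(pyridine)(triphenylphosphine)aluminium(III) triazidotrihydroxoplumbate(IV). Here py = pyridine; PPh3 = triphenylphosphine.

[AlI(PPh3)(py)2][Pb(N3)3(OH)3]

Cation [Al…]: ligand charges -1, Al(III) ⇒ ion charge 2+.
Anion [Pb…]: ligand charges -6, Pb(IV) ⇒ ion charge 2−.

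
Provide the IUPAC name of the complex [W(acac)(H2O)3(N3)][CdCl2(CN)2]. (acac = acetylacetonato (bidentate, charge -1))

(acetylacetonato)triaquaazidotungsten(IV) dichlorodicyanocadmate(II)

Both ions are complex: the cation is named first with the plain metal name, the anion second with the -ate form; each ion's ligands are alphabetised independently.
Cadmium is always +2 in its complexes; the anion's ligand charges sum to -4, so the complex anion is 2−.
A 1:1 salt means the cation carries the equal and opposite charge, 2+.
Cation: ligand charges sum to -2; for the ion to be 2+, W = +4.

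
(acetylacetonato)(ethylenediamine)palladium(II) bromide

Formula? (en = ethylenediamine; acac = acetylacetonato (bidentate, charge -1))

[Pd(acac)(en)]Br

Ligands: 1 ethylenediamine (en, neutral), 1 acetylacetonato (acac, -1). Ligand charge sum = -1.
Charge balance with bromide (-1) requires 1 complex ion per 1 bromide.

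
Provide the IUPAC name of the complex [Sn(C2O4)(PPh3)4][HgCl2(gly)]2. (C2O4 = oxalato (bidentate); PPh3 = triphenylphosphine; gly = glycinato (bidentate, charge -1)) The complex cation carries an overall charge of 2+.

Both ions are complex: the cation is named first with the plain metal name, the anion second with the -ate form; each ion's ligands are alphabetised independently.
The complex cation is given as 2+; its ligand charges sum to -2, so Sn = +4.
With 2 anions per cation, each anion must be 2/2 = 1−.
Anion: ligand charges sum to -3; for the ion to be 1−, Hg = +2.

oxalatotetrakis(triphenylphosphine)tin(IV) dichloro(glycinato)mercurate(II)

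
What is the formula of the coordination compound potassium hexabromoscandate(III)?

K3[ScBr6]

Ligands: 6 bromo (Br, -1). Ligand charge sum = -6.
Charge balance with potassium (+1) requires 1 complex ion per 3 potassium.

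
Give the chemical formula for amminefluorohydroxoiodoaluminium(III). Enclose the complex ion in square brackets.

Ligands: 1 ammine (NH3, neutral), 1 fluoro (F, -1), 1 iodo (I, -1), 1 hydroxo (OH, -1). Ligand charge sum = -3.
With Al in oxidation state +3, the complex ion is [Al...].

[AlFI(NH3)(OH)]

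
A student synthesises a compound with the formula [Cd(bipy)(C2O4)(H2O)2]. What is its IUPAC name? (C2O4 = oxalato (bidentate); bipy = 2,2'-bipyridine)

There is no counter-ion, so the complex is neutral overall.
Ligand charges: 1×oxalato (-2 each), 1×2,2'-bipyridine (neutral), 2×aqua (neutral); total -2. So Cd + (-2) = 0, giving Cd = +2.
Ligands are named alphabetically: aqua before bipyridine before oxalato.

diaqua(2,2'-bipyridine)oxalatocadmium(II)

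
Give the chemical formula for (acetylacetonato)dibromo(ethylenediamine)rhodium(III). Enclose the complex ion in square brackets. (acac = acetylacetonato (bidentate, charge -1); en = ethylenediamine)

[Rh(acac)Br2(en)]

Ligands: 1 acetylacetonato (acac, -1), 1 ethylenediamine (en, neutral), 2 bromo (Br, -1). Ligand charge sum = -3.
With Rh in oxidation state +3, the complex ion is [Rh...].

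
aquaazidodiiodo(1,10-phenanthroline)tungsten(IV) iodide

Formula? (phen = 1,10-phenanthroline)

Ligands: 1 aqua (H2O, neutral), 1 1,10-phenanthroline (phen, neutral), 2 iodo (I, -1), 1 azido (N3, -1). Ligand charge sum = -3.
With W in oxidation state +4, the complex ion is [W...]^1+.
Charge balance with iodide (-1) requires 1 complex ion per 1 iodide.

[W(H2O)I2(N3)(phen)]I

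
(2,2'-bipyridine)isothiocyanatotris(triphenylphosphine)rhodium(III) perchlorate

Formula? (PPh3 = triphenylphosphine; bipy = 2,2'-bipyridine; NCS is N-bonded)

[Rh(bipy)(NCS)(PPh3)3](ClO4)2

Ligands: 3 triphenylphosphine (PPh3, neutral), 1 2,2'-bipyridine (bipy, neutral), 1 isothiocyanato (NCS, -1). Ligand charge sum = -1.
Charge balance with perchlorate (-1) requires 1 complex ion per 2 perchlorate.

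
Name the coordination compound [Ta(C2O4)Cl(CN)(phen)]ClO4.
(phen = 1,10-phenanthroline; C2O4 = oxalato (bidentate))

chlorocyanooxalato(1,10-phenanthroline)tantalum(V) perchlorate

The 1 perchlorate counter-ion carries a total charge of -1, so each complex ion is 1+.
Ligand charges: 1×1,10-phenanthroline (neutral), 1×oxalato (-2 each), 1×chloro (-1 each), 1×cyano (-1 each); total -4. So Ta + (-4) = 1+, giving Ta = +5.
Ligands are named alphabetically: chloro before cyano before oxalato before phenanthroline.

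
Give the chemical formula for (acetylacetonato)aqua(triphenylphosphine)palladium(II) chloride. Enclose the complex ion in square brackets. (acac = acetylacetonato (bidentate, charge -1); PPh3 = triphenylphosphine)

Ligands: 1 acetylacetonato (acac, -1), 1 aqua (H2O, neutral), 1 triphenylphosphine (PPh3, neutral). Ligand charge sum = -1.
With Pd in oxidation state +2, the complex ion is [Pd...]^1+.
Charge balance with chloride (-1) requires 1 complex ion per 1 chloride.

[Pd(acac)(H2O)(PPh3)]Cl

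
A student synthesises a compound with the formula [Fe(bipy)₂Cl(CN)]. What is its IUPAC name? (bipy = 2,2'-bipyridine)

There is no counter-ion, so the complex is neutral overall.
Ligand charges: 1×cyano (-1 each), 1×chloro (-1 each), 2×2,2'-bipyridine (neutral); total -2. So Fe + (-2) = 0, giving Fe = +2.
Ligands are named alphabetically: bipyridine before chloro before cyano.

bis(2,2'-bipyridine)chlorocyanoiron(II)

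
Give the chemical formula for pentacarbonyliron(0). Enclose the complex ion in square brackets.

Ligands: 5 carbonyl (CO, neutral). Ligand charge sum = 0.
With Fe in oxidation state 0, the complex ion is [Fe...].

[Fe(CO)5]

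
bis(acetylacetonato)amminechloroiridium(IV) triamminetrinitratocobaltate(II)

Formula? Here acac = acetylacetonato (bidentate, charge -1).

[Ir(acac)2Cl(NH3)][Co(NH3)3(NO3)3]

Cation [Ir…]: ligand charges -3, Ir(IV) ⇒ ion charge 1+.
Anion [Co…]: ligand charges -3, Co(II) ⇒ ion charge 1−.
One 1+ cation balances one 1− anion.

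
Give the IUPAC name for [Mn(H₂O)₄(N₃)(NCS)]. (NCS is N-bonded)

tetraaquaazidoisothiocyanatomanganese(II)

There is no counter-ion, so the complex is neutral overall.
Ligand charges: 1×isothiocyanato (-1 each), 4×aqua (neutral), 1×azido (-1 each); total -2. So Mn + (-2) = 0, giving Mn = +2.
Ligands are named alphabetically: aqua before azido before isothiocyanato.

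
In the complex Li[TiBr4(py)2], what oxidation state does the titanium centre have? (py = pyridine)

1 lithium outside the brackets (+1 each) → the complex ion is 1−.
Ligand charges: 2×py neutral; 4×Br = -4; sum -4.
Ti + (-4) = 1− ⇒ Ti is +3.

+3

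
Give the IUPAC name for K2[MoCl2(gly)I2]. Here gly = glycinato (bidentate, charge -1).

The 2 potassium counter-ions carry a total charge of +2, so each complex ion is 2−.
Ligand charges: 1×glycinato (-1 each), 2×chloro (-1 each), 2×iodo (-1 each); total -5. So Mo + (-5) = 2−, giving Mo = +3.
The complex ion is anionic, so molybdenum takes the -ate form molybdate(III).

potassium dichloro(glycinato)diiodomolybdate(III)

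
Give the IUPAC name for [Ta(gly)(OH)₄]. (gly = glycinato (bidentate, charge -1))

There is no counter-ion, so the complex is neutral overall.
Ligand charges: 1×glycinato (-1 each), 4×hydroxo (-1 each); total -5. So Ta + (-5) = 0, giving Ta = +5.
Ligands are named alphabetically: glycinato before hydroxo.

(glycinato)tetrahydroxotantalum(V)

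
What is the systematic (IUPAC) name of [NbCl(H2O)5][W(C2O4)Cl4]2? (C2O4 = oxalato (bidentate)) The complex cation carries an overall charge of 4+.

Both ions are complex: the cation is named first with the plain metal name, the anion second with the -ate form; each ion's ligands are alphabetised independently.
The complex cation is given as 4+; its ligand charges sum to -1, so Nb = +5.
With 2 anions per cation, each anion must be 4/2 = 2−.
Anion: ligand charges sum to -6; for the ion to be 2−, W = +4.

pentaaquachloroniobium(V) tetrachlorooxalatotungstate(IV)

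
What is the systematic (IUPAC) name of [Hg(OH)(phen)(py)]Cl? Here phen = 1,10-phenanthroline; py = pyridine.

hydroxo(1,10-phenanthroline)(pyridine)mercury(II) chloride

The 1 chloride counter-ion carries a total charge of -1, so each complex ion is 1+.
Ligand charges: 1×1,10-phenanthroline (neutral), 1×pyridine (neutral), 1×hydroxo (-1 each); total -1. So Hg + (-1) = 1+, giving Hg = +2.
Ligands are named alphabetically: hydroxo before phenanthroline before pyridine.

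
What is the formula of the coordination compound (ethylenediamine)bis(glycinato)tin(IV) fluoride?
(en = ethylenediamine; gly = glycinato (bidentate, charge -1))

Ligands: 1 ethylenediamine (en, neutral), 2 glycinato (gly, -1). Ligand charge sum = -2.
Charge balance with fluoride (-1) requires 1 complex ion per 2 fluoride.

[Sn(en)(gly)2]F2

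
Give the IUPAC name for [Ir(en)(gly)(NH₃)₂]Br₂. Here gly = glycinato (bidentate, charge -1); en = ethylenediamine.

The 2 bromide counter-ions carry a total charge of -2, so each complex ion is 2+.
Ligand charges: 2×ammine (neutral), 1×glycinato (-1 each), 1×ethylenediamine (neutral); total -1. So Ir + (-1) = 2+, giving Ir = +3.
Ligands are named alphabetically: ammine before ethylenediamine before glycinato.

diammine(ethylenediamine)(glycinato)iridium(III) bromide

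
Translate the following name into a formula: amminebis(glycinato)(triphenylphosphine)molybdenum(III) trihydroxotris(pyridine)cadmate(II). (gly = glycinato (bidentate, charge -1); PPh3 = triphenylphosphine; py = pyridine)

Cation [Mo…]: ligand charges -2, Mo(III) ⇒ ion charge 1+.
Anion [Cd…]: ligand charges -3, Cd(II) ⇒ ion charge 1−.
One 1+ cation balances one 1− anion.

[Mo(gly)2(NH3)(PPh3)][Cd(OH)3(py)3]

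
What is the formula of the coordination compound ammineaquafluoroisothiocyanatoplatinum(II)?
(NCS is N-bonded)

[PtF(H2O)(NCS)(NH3)]

Ligands: 1 isothiocyanato (NCS, -1), 1 fluoro (F, -1), 1 aqua (H2O, neutral), 1 ammine (NH3, neutral). Ligand charge sum = -2.
With Pt in oxidation state +2, the complex ion is [Pt...].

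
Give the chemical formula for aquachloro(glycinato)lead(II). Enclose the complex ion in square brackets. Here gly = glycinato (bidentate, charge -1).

[PbCl(gly)(H2O)]

Ligands: 1 chloro (Cl, -1), 1 glycinato (gly, -1), 1 aqua (H2O, neutral). Ligand charge sum = -2.
With Pb in oxidation state +2, the complex ion is [Pb...].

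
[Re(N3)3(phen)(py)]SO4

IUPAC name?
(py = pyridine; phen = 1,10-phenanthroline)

triazido(1,10-phenanthroline)(pyridine)rhenium(V) sulfate

The 1 sulfate counter-ion carries a total charge of -2, so each complex ion is 2+.
Ligand charges: 3×azido (-1 each), 1×pyridine (neutral), 1×1,10-phenanthroline (neutral); total -3. So Re + (-3) = 2+, giving Re = +5.
Ligands are named alphabetically: azido before phenanthroline before pyridine.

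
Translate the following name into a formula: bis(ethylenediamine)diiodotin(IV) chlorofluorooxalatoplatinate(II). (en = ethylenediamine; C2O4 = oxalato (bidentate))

[Sn(en)2I2][Pt(C2O4)ClF]

Cation [Sn…]: ligand charges -2, Sn(IV) ⇒ ion charge 2+.
Anion [Pt…]: ligand charges -4, Pt(II) ⇒ ion charge 2−.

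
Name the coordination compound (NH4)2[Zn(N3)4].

ammonium tetraazidozincate(II)

The 2 ammonium counter-ions carry a total charge of +2, so each complex ion is 2−.
Ligand charges: 4×azido (-1 each); total -4. So Zn + (-4) = 2−, giving Zn = +2.
The complex ion is anionic, so zinc takes the -ate form zincate(II).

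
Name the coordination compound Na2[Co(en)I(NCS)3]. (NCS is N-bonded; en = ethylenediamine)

The 2 sodium counter-ions carry a total charge of +2, so each complex ion is 2−.
Ligand charges: 3×isothiocyanato (-1 each), 1×iodo (-1 each), 1×ethylenediamine (neutral); total -4. So Co + (-4) = 2−, giving Co = +2.
The complex ion is anionic, so cobalt takes the -ate form cobaltate(II).

sodium (ethylenediamine)iodotriisothiocyanatocobaltate(II)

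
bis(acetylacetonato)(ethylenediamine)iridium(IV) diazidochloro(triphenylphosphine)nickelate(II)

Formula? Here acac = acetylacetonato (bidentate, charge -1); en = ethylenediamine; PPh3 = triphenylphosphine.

[Ir(acac)2(en)][NiCl(N3)2(PPh3)]2

Cation [Ir…]: ligand charges -2, Ir(IV) ⇒ ion charge 2+.
Anion [Ni…]: ligand charges -3, Ni(II) ⇒ ion charge 1−.
One 2+ cation requires 2 of the 1− anion.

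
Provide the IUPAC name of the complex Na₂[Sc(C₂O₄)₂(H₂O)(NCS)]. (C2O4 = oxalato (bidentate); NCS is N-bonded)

sodium aquaisothiocyanatodioxalatoscandate(III)

The 2 sodium counter-ions carry a total charge of +2, so each complex ion is 2−.
Ligand charges: 2×oxalato (-2 each), 1×aqua (neutral), 1×isothiocyanato (-1 each); total -5. So Sc + (-5) = 2−, giving Sc = +3.
Ligands are named alphabetically: aqua before isothiocyanato before oxalato.
The complex ion is anionic, so scandium takes the -ate form scandate(III).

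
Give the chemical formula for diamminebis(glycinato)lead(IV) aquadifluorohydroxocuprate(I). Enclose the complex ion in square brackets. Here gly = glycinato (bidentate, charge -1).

Cation [Pb…]: ligand charges -2, Pb(IV) ⇒ ion charge 2+.
Anion [Cu…]: ligand charges -3, Cu(I) ⇒ ion charge 2−.
One 2+ cation balances one 2− anion.

[Pb(gly)2(NH3)2][CuF2(H2O)(OH)]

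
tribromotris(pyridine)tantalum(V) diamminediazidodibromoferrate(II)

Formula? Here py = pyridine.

Cation [Ta…]: ligand charges -3, Ta(V) ⇒ ion charge 2+.
Anion [Fe…]: ligand charges -4, Fe(II) ⇒ ion charge 2−.
One 2+ cation balances one 2− anion.

[TaBr3(py)3][FeBr2(N3)2(NH3)2]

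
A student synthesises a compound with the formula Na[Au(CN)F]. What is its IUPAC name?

sodium cyanofluoroaurate(I)

The 1 sodium counter-ion carries a total charge of +1, so each complex ion is 1−.
Ligand charges: 1×fluoro (-1 each), 1×cyano (-1 each); total -2. So Au + (-2) = 1−, giving Au = +1.
Ligands are named alphabetically: cyano before fluoro.
The complex ion is anionic, so gold takes the -ate form aurate(I).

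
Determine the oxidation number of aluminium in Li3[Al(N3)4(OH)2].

3 lithium outside the brackets (+1 each) → the complex ion is 3−.
Ligand charges: 4×N3 = -4; 2×OH = -2; sum -6.
Al + (-6) = 3− ⇒ Al is +3.

+3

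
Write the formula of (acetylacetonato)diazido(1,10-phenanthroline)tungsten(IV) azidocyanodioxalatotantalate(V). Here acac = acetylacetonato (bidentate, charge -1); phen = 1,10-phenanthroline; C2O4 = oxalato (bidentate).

Cation [W…]: ligand charges -3, W(IV) ⇒ ion charge 1+.
Anion [Ta…]: ligand charges -6, Ta(V) ⇒ ion charge 1−.

[W(acac)(N3)2(phen)][Ta(C2O4)2(CN)(N3)]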